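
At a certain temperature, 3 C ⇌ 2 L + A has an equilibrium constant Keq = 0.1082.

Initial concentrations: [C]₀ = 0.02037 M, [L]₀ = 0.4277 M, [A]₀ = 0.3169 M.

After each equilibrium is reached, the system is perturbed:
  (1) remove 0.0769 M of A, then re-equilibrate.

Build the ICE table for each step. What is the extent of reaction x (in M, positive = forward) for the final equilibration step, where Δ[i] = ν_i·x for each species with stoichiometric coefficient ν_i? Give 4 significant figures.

x = 0.009505 M

Q₀ = 6858 vs Keq = 0.1082 ⇒ Q>K, reverse
Step 1:
                   C          L          A
  I          0.02037     0.4277     0.3169
  C           0.3691    -0.2461     -0.123
  E           0.3895     0.1816     0.1939
  solve Keq expr → x = -0.123; check Q = 0.1082
Then remove 0.0769 M of A.
Step 2:
                   C          L          A
  I           0.3895     0.1816      0.117
  C         -0.02852    0.01901   0.009505
  E            0.361     0.2006     0.1265
  solve Keq expr → x = 0.009505; check Q = 0.1082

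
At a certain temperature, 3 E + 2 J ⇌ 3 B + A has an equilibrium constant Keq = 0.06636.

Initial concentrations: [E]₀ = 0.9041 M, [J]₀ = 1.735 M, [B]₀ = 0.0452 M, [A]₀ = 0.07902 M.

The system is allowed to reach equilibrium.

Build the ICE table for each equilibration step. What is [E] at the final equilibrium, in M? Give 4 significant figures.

[E]_eq = 0.5056 M

Q₀ = 3.2802e-06 vs Keq = 0.06636 ⇒ Q<K, forward
Step 1:
                  E         J         B         A
  I          0.9041     1.735    0.0452   0.07902
  C         -0.3985   -0.2657    0.3985    0.1328
  E          0.5056     1.469    0.4437    0.2119
  solve Keq expr → x = 0.1328; check Q = 0.06636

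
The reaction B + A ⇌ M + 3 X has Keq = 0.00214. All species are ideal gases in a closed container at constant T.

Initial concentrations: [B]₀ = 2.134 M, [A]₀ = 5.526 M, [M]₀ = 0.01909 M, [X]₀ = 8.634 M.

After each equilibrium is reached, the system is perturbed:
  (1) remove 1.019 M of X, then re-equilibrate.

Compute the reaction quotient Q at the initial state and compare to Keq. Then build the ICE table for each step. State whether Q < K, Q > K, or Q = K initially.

Q₀ = 1.042 vs Keq = 0.00214 ⇒ Q>K, reverse
Step 1:
                   B          A          M          X
  init         2.134      5.526    0.01909      8.634
  Δ          0.01905    0.01905   -0.01905   -0.05715
  eq           2.153      5.545 4.0494e-05      8.577
  solve Keq expr → x = -0.01905; check Q = 0.00214
Then remove 1.019 M of X.
Step 2:
                   B          A          M          X
  init         2.153      5.545 4.0494e-05      7.558
  Δ       -1.8685e-05 -1.8685e-05 1.8685e-05 5.6054e-05
  eq           2.153      5.545 5.9178e-05      7.558
  solve Keq expr → x = 1.8685e-05; check Q = 0.00214

Q₀ = 1.042; Q > K (proceeds reverse)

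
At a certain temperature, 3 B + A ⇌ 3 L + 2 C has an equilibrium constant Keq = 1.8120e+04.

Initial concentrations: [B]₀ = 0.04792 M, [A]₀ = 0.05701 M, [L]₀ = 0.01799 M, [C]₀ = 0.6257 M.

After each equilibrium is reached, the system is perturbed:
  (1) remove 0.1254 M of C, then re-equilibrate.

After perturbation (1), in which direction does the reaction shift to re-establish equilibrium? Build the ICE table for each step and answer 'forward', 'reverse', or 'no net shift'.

Q₀ = 0.3633 vs Keq = 1.8120e+04 ⇒ Q<K, forward
Step 1:
                  B         A         L         C
  Initial   0.04792   0.05701   0.01799    0.6257
  Change   -0.04292  -0.01431   0.04292   0.02861
  Equil       0.005    0.0427   0.06091    0.6543
  solve Keq expr → x = 0.01431; check Q = 1.8120e+04
Then remove 0.1254 M of C.
Step 2:
                  B         A         L         C
  Initial     0.005    0.0427   0.06091    0.5289
  Change  -6.0868e-04 -2.0289e-04 6.0868e-04 4.0579e-04
  Equil    0.004392    0.0425   0.06152    0.5293
  solve Keq expr → x = 2.0289e-04; check Q = 1.8120e+04

Direction: forward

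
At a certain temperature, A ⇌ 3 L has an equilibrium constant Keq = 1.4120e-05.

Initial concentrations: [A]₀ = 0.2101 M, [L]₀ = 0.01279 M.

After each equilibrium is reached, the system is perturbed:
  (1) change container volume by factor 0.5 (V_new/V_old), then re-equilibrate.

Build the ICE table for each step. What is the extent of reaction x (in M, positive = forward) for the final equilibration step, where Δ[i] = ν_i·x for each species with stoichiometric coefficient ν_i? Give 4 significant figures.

Q₀ = 9.9583e-06 vs Keq = 1.4120e-05 ⇒ Q<K, forward
Step 1:
                    A           L
  init         0.2101     0.01279
  Δ       -5.2229e-04    0.001567
  eq           0.2096     0.01436
  solve Keq expr → x = 5.2229e-04; check Q = 1.4120e-05
Then change container volume by factor 0.5 (V_new/V_old).
Step 2:
                    A           L
  init         0.4192     0.02871
  Δ          0.003525    -0.01057
  eq           0.4227     0.01814
  solve Keq expr → x = -0.003525; check Q = 1.4120e-05

x = -0.003525 M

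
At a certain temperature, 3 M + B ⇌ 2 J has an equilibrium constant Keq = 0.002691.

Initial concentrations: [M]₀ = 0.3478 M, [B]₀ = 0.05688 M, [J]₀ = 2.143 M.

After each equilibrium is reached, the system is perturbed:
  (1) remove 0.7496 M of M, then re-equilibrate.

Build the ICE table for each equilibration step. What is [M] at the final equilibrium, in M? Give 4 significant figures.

[M]_eq = 2.501 M

Q₀ = 1919 vs Keq = 0.002691 ⇒ Q>K, reverse
Step 1:
                  M         B         J
  init       0.3478   0.05688     2.143
  Δ           2.786    0.9287    -1.857
  eq          3.134    0.9855    0.2857
  solve Keq expr → x = -0.9287; check Q = 0.002691
Then remove 0.7496 M of M.
Step 2:
                  M         B         J
  init        2.384    0.9855    0.2857
  Δ           0.117     0.039  -0.07799
  eq          2.501     1.025    0.2077
  solve Keq expr → x = -0.039; check Q = 0.002691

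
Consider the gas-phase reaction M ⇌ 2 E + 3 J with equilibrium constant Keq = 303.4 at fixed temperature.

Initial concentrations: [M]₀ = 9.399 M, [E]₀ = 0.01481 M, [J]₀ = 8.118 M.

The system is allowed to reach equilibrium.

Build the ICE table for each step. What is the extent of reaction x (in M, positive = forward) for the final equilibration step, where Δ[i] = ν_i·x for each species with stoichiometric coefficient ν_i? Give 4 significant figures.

x = 0.7571 M

Q₀ = 0.01248 vs Keq = 303.4 ⇒ Q<K, forward
Step 1:
                    M           E           J
  Initial       9.399     0.01481       8.118
  Change      -0.7571       1.514       2.271
  Equil         8.642       1.529       10.39
  solve Keq expr → x = 0.7571; check Q = 303.4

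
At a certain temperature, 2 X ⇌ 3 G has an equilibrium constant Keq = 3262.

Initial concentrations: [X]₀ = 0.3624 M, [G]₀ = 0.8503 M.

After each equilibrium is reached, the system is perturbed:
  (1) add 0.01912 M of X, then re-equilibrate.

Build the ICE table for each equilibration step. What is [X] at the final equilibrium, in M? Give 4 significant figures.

Q₀ = 4.681 vs Keq = 3262 ⇒ Q<K, forward
Step 1:
                  X         G
  I          0.3624    0.8503
  C         -0.3349    0.5023
  E         0.02754     1.353
  solve Keq expr → x = 0.1674; check Q = 3262
Then add 0.01912 M of X.
Step 2:
                  X         G
  I         0.04666     1.353
  C        -0.01828   0.02742
  E         0.02838      1.38
  solve Keq expr → x = 0.009139; check Q = 3262

[X]_eq = 0.02838 M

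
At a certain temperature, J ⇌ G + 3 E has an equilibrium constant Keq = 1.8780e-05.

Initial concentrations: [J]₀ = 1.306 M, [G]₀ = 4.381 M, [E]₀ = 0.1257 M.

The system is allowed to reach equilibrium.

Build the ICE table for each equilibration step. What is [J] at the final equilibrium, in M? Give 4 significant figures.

[J]_eq = 1.342 M

Q₀ = 0.006662 vs Keq = 1.8780e-05 ⇒ Q>K, reverse
Step 1:
                  J         G         E
  I           1.306     4.381    0.1257
  C         0.03591  -0.03591   -0.1077
  E           1.342     4.345   0.01797
  solve Keq expr → x = -0.03591; check Q = 1.8780e-05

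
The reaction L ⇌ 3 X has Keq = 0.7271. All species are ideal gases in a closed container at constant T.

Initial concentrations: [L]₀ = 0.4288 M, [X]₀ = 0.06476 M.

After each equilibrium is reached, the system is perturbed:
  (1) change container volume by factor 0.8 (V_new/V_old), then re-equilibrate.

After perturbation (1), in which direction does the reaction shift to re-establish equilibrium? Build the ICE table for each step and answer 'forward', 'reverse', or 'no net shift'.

Direction: reverse

Q₀ = 6.3338e-04 vs Keq = 0.7271 ⇒ Q<K, forward
Step 1:
                    L           X
  I            0.4288     0.06476
  C           -0.1695      0.5086
  E            0.2593      0.5734
  solve Keq expr → x = 0.1695; check Q = 0.7271
Then change container volume by factor 0.8 (V_new/V_old).
Step 2:
                    L           X
  I            0.3241      0.7167
  C           0.02738    -0.08214
  E            0.3515      0.6346
  solve Keq expr → x = -0.02738; check Q = 0.7271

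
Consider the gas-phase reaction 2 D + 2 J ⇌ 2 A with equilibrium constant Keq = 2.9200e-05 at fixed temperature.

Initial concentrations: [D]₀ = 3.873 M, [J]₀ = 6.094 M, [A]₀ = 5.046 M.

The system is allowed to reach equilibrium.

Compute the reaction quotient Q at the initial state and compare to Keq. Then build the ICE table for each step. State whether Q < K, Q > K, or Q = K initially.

Q₀ = 0.04571 vs Keq = 2.9200e-05 ⇒ Q>K, reverse
Step 1:
                  D         J         A
  Initial     3.873     6.094     5.046
  Change       4.56      4.56     -4.56
  Equil       8.433     10.65    0.4855
  solve Keq expr → x = -2.28; check Q = 2.9200e-05

Q₀ = 0.04571; Q > K (proceeds reverse)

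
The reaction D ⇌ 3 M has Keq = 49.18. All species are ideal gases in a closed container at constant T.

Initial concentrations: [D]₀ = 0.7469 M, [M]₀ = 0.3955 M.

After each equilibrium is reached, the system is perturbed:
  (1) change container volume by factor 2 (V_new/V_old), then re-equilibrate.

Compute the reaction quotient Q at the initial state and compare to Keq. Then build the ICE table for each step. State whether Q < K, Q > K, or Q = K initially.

Q₀ = 0.08283; Q < K (proceeds forward)

Q₀ = 0.08283 vs Keq = 49.18 ⇒ Q<K, forward
Step 1:
                    D           M
  I            0.7469      0.3955
  C           -0.5628       1.689
  E            0.1841       2.084
  solve Keq expr → x = 0.5628; check Q = 49.18
Then change container volume by factor 2 (V_new/V_old).
Step 2:
                    D           M
  I           0.09203       1.042
  C            -0.056       0.168
  E           0.03602        1.21
  solve Keq expr → x = 0.056; check Q = 49.18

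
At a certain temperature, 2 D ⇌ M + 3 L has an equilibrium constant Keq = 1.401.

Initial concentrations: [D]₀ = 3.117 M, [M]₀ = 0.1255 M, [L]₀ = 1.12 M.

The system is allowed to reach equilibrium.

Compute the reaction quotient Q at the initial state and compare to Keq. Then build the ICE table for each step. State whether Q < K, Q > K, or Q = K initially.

Q₀ = 0.01815 vs Keq = 1.401 ⇒ Q<K, forward
Step 1:
                    D           M           L
  Initial       3.117      0.1255        1.12
  Change      -0.8367      0.4183       1.255
  Equil          2.28      0.5438       2.375
  solve Keq expr → x = 0.4183; check Q = 1.401

Q₀ = 0.01815; Q < K (proceeds forward)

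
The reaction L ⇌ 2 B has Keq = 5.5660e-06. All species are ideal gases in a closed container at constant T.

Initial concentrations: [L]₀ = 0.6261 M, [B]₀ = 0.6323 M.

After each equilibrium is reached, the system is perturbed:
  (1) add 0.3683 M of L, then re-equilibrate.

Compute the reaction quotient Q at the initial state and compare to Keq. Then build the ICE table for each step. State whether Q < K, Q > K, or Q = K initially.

Q₀ = 0.6386; Q > K (proceeds reverse)

Q₀ = 0.6386 vs Keq = 5.5660e-06 ⇒ Q>K, reverse
Step 1:
                    L           B
  Initial      0.6261      0.6323
  Change        0.315       -0.63
  Equil        0.9411    0.002289
  solve Keq expr → x = -0.315; check Q = 5.5660e-06
Then add 0.3683 M of L.
Step 2:
                    L           B
  Initial       1.309    0.002289
  Change  -2.0537e-04  4.1074e-04
  Equil         1.309    0.002699
  solve Keq expr → x = 2.0537e-04; check Q = 5.5660e-06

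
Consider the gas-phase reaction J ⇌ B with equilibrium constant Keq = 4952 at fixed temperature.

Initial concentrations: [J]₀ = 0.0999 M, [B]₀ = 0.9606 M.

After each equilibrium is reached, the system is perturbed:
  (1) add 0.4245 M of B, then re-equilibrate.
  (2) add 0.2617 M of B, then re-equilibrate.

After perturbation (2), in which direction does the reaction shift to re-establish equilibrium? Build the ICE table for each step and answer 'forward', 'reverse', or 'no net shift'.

Q₀ = 9.616 vs Keq = 4952 ⇒ Q<K, forward
Step 1:
                    J           B
  Initial      0.0999      0.9606
  Change     -0.09969     0.09969
  Equil    2.1411e-04        1.06
  solve Keq expr → x = 0.09969; check Q = 4952
Then add 0.4245 M of B.
Step 2:
                    J           B
  Initial  2.1411e-04       1.485
  Change   8.5706e-05 -8.5706e-05
  Equil    2.9982e-04       1.485
  solve Keq expr → x = -8.5706e-05; check Q = 4952
Then add 0.2617 M of B.
Step 3:
                    J           B
  Initial  2.9982e-04       1.746
  Change   5.2837e-05 -5.2837e-05
  Equil    3.5265e-04       1.746
  solve Keq expr → x = -5.2837e-05; check Q = 4952

Direction: reverse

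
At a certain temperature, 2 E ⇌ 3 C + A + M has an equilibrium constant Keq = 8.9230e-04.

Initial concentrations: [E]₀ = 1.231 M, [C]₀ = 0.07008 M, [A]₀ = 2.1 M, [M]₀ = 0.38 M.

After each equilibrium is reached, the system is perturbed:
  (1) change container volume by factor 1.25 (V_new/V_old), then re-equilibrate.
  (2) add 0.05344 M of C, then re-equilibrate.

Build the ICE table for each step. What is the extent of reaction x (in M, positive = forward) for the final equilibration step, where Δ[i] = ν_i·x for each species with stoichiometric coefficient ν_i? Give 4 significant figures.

x = -0.01617 M

Q₀ = 1.8125e-04 vs Keq = 8.9230e-04 ⇒ Q<K, forward
Step 1:
                  E         C         A         M
  init        1.231   0.07008       2.1      0.38
  Δ        -0.03026   0.04538   0.01513   0.01513
  eq          1.201    0.1155     2.115    0.3951
  solve Keq expr → x = 0.01513; check Q = 8.9230e-04
Then change container volume by factor 1.25 (V_new/V_old).
Step 2:
                  E         C         A         M
  init       0.9606   0.09237     1.692    0.3161
  Δ        -0.01399   0.02098  0.006994  0.006994
  eq         0.9466    0.1134     1.699    0.3231
  solve Keq expr → x = 0.006994; check Q = 8.9230e-04
Then add 0.05344 M of C.
Step 3:
                  E         C         A         M
  init       0.9466    0.1668     1.699    0.3231
  Δ         0.03233   -0.0485  -0.01617  -0.01617
  eq         0.9789    0.1183     1.683    0.3069
  solve Keq expr → x = -0.01617; check Q = 8.9230e-04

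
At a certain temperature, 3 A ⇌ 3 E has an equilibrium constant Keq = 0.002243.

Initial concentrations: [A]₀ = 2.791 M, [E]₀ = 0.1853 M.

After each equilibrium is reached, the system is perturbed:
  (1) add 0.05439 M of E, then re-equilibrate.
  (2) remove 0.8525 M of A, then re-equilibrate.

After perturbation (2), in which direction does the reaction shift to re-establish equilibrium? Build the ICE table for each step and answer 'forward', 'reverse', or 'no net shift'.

Direction: reverse

Q₀ = 2.9265e-04 vs Keq = 0.002243 ⇒ Q<K, forward
Step 1:
                   A          E
  init         2.791     0.1853
  Δ          -0.1592     0.1592
  eq           2.632     0.3445
  solve Keq expr → x = 0.05307; check Q = 0.002243
Then add 0.05439 M of E.
Step 2:
                   A          E
  init         2.632     0.3989
  Δ          0.04809   -0.04809
  eq            2.68     0.3508
  solve Keq expr → x = -0.01603; check Q = 0.002243
Then remove 0.8525 M of A.
Step 3:
                   A          E
  init         1.827     0.3508
  Δ          0.09868   -0.09868
  eq           1.926     0.2521
  solve Keq expr → x = -0.03289; check Q = 0.002243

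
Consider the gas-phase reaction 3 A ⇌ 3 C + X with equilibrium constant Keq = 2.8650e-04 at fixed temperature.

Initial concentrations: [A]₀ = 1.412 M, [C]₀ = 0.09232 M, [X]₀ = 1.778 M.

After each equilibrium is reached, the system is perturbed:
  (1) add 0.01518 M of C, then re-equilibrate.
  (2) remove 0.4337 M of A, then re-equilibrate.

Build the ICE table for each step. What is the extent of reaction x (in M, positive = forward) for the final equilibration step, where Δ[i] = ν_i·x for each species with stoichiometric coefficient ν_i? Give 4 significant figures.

Q₀ = 4.9695e-04 vs Keq = 2.8650e-04 ⇒ Q>K, reverse
Step 1:
                  A         C         X
  I           1.412   0.09232     1.778
  C         0.01462  -0.01462 -0.004872
  E           1.427    0.0777     1.773
  solve Keq expr → x = -0.004872; check Q = 2.8650e-04
Then add 0.01518 M of C.
Step 2:
                  A         C         X
  I           1.427   0.09288     1.773
  C         0.01433  -0.01433 -0.004776
  E           1.441   0.07855     1.768
  solve Keq expr → x = -0.004776; check Q = 2.8650e-04
Then remove 0.4337 M of A.
Step 3:
                  A         C         X
  I           1.007   0.07855     1.768
  C         0.02235  -0.02235 -0.007449
  E            1.03   0.05621     1.761
  solve Keq expr → x = -0.007449; check Q = 2.8650e-04

x = -0.007449 M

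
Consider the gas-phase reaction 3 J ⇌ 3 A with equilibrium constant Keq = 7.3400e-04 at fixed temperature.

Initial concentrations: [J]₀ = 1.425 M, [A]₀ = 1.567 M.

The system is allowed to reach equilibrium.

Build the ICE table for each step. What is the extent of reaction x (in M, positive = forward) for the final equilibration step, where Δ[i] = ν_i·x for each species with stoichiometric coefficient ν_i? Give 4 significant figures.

Q₀ = 1.33 vs Keq = 7.3400e-04 ⇒ Q>K, reverse
Step 1:
                    J           A
  init          1.425       1.567
  Δ             1.319      -1.319
  eq            2.744      0.2476
  solve Keq expr → x = -0.4398; check Q = 7.3400e-04

x = -0.4398 M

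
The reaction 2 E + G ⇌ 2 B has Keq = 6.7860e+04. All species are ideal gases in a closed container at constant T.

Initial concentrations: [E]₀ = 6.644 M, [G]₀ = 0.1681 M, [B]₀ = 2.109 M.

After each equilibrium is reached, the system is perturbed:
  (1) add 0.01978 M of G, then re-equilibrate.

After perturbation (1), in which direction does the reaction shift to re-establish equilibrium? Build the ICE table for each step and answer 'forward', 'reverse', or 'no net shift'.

Q₀ = 0.5994 vs Keq = 6.7860e+04 ⇒ Q<K, forward
Step 1:
                  E         G         B
  I           6.644    0.1681     2.109
  C         -0.3362   -0.1681    0.3362
  E           6.308 2.2144e-06     2.445
  solve Keq expr → x = 0.1681; check Q = 6.7860e+04
Then add 0.01978 M of G.
Step 2:
                  E         G         B
  I           6.308   0.01978     2.445
  C        -0.03956  -0.01978   0.03956
  E           6.268 2.3156e-06     2.485
  solve Keq expr → x = 0.01978; check Q = 6.7860e+04

Direction: forward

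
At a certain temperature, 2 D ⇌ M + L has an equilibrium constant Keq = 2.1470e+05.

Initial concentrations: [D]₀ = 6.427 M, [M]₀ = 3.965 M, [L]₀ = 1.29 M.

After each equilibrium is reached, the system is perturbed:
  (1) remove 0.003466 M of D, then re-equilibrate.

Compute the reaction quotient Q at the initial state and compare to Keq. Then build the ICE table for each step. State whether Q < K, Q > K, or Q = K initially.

Q₀ = 0.1238 vs Keq = 2.1470e+05 ⇒ Q<K, forward
Step 1:
                    D           M           L
  init          6.427       3.965        1.29
  Δ            -6.415       3.207       3.207
  eq          0.01226       7.172       4.497
  solve Keq expr → x = 3.207; check Q = 2.1470e+05
Then remove 0.003466 M of D.
Step 2:
                    D           M           L
  init       0.008791       7.172       4.497
  Δ          0.003462   -0.001731   -0.001731
  eq          0.01225       7.171       4.496
  solve Keq expr → x = -0.001731; check Q = 2.1470e+05

Q₀ = 0.1238; Q < K (proceeds forward)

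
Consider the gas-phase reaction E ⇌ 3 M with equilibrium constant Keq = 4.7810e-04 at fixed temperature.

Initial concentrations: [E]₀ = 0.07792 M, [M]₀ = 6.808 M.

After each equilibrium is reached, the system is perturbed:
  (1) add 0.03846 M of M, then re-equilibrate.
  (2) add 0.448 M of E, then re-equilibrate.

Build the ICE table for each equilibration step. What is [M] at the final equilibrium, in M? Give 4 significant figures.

[M]_eq = 0.1098 M

Q₀ = 4050 vs Keq = 4.7810e-04 ⇒ Q>K, reverse
Step 1:
                    E           M
  init        0.07792       6.808
  Δ             2.235      -6.705
  eq            2.313      0.1034
  solve Keq expr → x = -2.235; check Q = 4.7810e-04
Then add 0.03846 M of M.
Step 2:
                    E           M
  init          2.313      0.1419
  Δ           0.01276    -0.03827
  eq            2.326      0.1036
  solve Keq expr → x = -0.01276; check Q = 4.7810e-04
Then add 0.448 M of E.
Step 3:
                    E           M
  init          2.774      0.1036
  Δ         -0.002079    0.006238
  eq            2.771      0.1098
  solve Keq expr → x = 0.002079; check Q = 4.7810e-04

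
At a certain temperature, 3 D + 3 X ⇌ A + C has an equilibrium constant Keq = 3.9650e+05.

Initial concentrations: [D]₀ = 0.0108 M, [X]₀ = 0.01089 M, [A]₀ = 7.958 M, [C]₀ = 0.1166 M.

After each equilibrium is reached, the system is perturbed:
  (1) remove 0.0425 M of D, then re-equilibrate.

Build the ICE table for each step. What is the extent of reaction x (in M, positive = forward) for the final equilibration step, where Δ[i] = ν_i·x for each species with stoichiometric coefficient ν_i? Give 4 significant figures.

Q₀ = 5.7036e+11 vs Keq = 3.9650e+05 ⇒ Q>K, reverse
Step 1:
                    D           X           A           C
  init         0.0108     0.01089       7.958      0.1166
  Δ           0.09815     0.09815    -0.03272    -0.03272
  eq            0.109       0.109       7.925     0.08388
  solve Keq expr → x = -0.03272; check Q = 3.9650e+05
Then remove 0.0425 M of D.
Step 2:
                    D           X           A           C
  init        0.06645       0.109       7.925     0.08388
  Δ            0.0217      0.0217   -0.007233   -0.007233
  eq          0.08815      0.1307       7.918     0.07665
  solve Keq expr → x = -0.007233; check Q = 3.9650e+05

x = -0.007233 M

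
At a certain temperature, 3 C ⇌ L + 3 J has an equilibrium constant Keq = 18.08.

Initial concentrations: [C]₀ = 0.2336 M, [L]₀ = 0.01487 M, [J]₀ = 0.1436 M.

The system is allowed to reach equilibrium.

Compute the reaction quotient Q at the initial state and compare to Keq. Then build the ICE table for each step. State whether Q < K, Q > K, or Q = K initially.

Q₀ = 0.003454; Q < K (proceeds forward)

Q₀ = 0.003454 vs Keq = 18.08 ⇒ Q<K, forward
Step 1:
                   C          L          J
  init        0.2336    0.01487     0.1436
  Δ          -0.1813    0.06044     0.1813
  eq         0.05228    0.07531     0.3249
  solve Keq expr → x = 0.06044; check Q = 18.08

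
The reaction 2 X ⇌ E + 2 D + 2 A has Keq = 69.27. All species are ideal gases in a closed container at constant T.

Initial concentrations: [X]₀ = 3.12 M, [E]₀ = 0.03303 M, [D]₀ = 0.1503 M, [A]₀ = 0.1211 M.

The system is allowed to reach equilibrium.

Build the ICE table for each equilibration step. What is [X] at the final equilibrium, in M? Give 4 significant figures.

Q₀ = 1.1241e-06 vs Keq = 69.27 ⇒ Q<K, forward
Step 1:
                   X          E          D          A
  init          3.12    0.03303     0.1503     0.1211
  Δ           -2.325      1.162      2.325      2.325
  eq          0.7952      1.195      2.475      2.446
  solve Keq expr → x = 1.162; check Q = 69.27

[X]_eq = 0.7952 M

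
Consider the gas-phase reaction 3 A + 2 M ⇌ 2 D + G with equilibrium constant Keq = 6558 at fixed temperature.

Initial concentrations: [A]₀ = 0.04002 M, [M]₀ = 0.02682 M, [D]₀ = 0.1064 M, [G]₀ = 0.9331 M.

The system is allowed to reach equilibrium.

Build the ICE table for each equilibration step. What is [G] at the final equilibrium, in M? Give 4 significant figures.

Q₀ = 2.2912e+05 vs Keq = 6558 ⇒ Q>K, reverse
Step 1:
                   A          M          D          G
  init       0.04002    0.02682     0.1064     0.9331
  Δ          0.03391     0.0226    -0.0226    -0.0113
  eq         0.07393    0.04942     0.0838     0.9218
  solve Keq expr → x = -0.0113; check Q = 6558

[G]_eq = 0.9218 M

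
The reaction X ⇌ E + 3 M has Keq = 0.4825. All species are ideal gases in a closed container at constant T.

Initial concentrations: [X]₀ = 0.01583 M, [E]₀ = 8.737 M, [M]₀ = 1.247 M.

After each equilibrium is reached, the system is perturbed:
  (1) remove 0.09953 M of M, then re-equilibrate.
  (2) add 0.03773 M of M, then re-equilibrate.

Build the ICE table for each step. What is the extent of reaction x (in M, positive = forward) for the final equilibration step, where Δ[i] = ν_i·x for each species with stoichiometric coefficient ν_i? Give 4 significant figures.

Q₀ = 1070 vs Keq = 0.4825 ⇒ Q>K, reverse
Step 1:
                   X          E          M
  Initial    0.01583      8.737      1.247
  Change      0.3258    -0.3258    -0.9774
  Equil       0.3416      8.411     0.2696
  solve Keq expr → x = -0.3258; check Q = 0.4825
Then remove 0.09953 M of M.
Step 2:
                   X          E          M
  Initial     0.3416      8.411     0.1701
  Change    -0.03033    0.03033    0.09099
  Equil       0.3113      8.442     0.2611
  solve Keq expr → x = 0.03033; check Q = 0.4825
Then add 0.03773 M of M.
Step 3:
                   X          E          M
  Initial     0.3113      8.442     0.2988
  Change     0.01148   -0.01148   -0.03444
  Equil       0.3228       8.43     0.2644
  solve Keq expr → x = -0.01148; check Q = 0.4825

x = -0.01148 M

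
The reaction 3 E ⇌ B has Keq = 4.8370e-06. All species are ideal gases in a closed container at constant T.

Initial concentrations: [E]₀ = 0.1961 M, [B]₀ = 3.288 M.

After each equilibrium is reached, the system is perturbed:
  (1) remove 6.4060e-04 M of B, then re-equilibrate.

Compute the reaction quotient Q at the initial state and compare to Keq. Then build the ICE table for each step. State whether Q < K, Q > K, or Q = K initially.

Q₀ = 436 vs Keq = 4.8370e-06 ⇒ Q>K, reverse
Step 1:
                    E           B
  I            0.1961       3.288
  C             9.849      -3.283
  E             10.05    0.004903
  solve Keq expr → x = -3.283; check Q = 4.8370e-06
Then remove 6.4060e-04 M of B.
Step 2:
                    E           B
  I             10.05    0.004263
  C         -0.001913  6.3780e-04
  E             10.04      0.0049
  solve Keq expr → x = 6.3780e-04; check Q = 4.8370e-06

Q₀ = 436; Q > K (proceeds reverse)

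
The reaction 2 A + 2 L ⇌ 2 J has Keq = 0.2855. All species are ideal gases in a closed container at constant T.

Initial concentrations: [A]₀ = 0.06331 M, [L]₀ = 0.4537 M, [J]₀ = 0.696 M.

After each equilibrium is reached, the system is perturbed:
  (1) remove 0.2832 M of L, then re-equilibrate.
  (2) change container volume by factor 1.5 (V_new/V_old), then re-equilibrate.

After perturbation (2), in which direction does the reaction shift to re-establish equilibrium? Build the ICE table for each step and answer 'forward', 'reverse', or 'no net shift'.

Direction: reverse

Q₀ = 587.1 vs Keq = 0.2855 ⇒ Q>K, reverse
Step 1:
                  A         L         J
  init      0.06331    0.4537     0.696
  Δ          0.4489    0.4489   -0.4489
  eq         0.5123    0.9026    0.2471
  solve Keq expr → x = -0.2245; check Q = 0.2855
Then remove 0.2832 M of L.
Step 2:
                  A         L         J
  init       0.5123    0.6194    0.2471
  Δ         0.04755   0.04755  -0.04755
  eq         0.5598     0.667    0.1995
  solve Keq expr → x = -0.02378; check Q = 0.2855
Then change container volume by factor 1.5 (V_new/V_old).
Step 3:
                  A         L         J
  init       0.3732    0.4447     0.133
  Δ         0.03051   0.03051  -0.03051
  eq         0.4037    0.4752    0.1025
  solve Keq expr → x = -0.01525; check Q = 0.2855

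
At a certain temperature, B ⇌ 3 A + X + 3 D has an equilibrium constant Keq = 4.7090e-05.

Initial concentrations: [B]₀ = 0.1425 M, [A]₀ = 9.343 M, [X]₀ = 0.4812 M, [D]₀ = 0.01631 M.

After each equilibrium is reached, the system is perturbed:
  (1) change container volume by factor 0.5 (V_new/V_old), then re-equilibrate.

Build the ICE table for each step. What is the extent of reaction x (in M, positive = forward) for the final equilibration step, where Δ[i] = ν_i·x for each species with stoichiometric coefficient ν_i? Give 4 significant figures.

Q₀ = 0.01195 vs Keq = 4.7090e-05 ⇒ Q>K, reverse
Step 1:
                   B          A          X          D
  init        0.1425      9.343     0.4812    0.01631
  Δ         0.004565   -0.01369  -0.004565   -0.01369
  eq          0.1471      9.329     0.4766   0.002616
  solve Keq expr → x = -0.004565; check Q = 4.7090e-05
Then change container volume by factor 0.5 (V_new/V_old).
Step 2:
                   B          A          X          D
  init        0.2941      18.66     0.9533   0.005231
  Δ         0.001307  -0.003921  -0.001307  -0.003921
  eq          0.2954      18.65      0.952   0.001311
  solve Keq expr → x = -0.001307; check Q = 4.7090e-05

x = -0.001307 M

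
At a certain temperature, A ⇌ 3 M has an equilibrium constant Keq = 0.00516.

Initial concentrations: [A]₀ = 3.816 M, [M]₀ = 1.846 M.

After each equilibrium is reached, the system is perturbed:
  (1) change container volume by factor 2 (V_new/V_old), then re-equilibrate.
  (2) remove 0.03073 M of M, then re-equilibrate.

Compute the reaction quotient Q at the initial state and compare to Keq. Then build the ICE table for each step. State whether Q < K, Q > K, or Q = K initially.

Q₀ = 1.648 vs Keq = 0.00516 ⇒ Q>K, reverse
Step 1:
                  A         M
  Initial     3.816     1.846
  Change     0.5214    -1.564
  Equil       4.337    0.2818
  solve Keq expr → x = -0.5214; check Q = 0.00516
Then change container volume by factor 2 (V_new/V_old).
Step 2:
                  A         M
  Initial     2.169    0.1409
  Change   -0.02728   0.08183
  Equil       2.141    0.2227
  solve Keq expr → x = 0.02728; check Q = 0.00516
Then remove 0.03073 M of M.
Step 3:
                  A         M
  Initial     2.141     0.192
  Change   -0.01013   0.03038
  Equil       2.131    0.2224
  solve Keq expr → x = 0.01013; check Q = 0.00516

Q₀ = 1.648; Q > K (proceeds reverse)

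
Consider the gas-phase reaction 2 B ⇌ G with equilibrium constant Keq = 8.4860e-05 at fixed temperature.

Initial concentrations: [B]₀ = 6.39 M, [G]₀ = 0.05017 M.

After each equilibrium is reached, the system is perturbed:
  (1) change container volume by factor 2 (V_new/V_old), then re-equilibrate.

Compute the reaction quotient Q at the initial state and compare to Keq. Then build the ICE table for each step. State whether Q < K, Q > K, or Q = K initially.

Q₀ = 0.001229 vs Keq = 8.4860e-05 ⇒ Q>K, reverse
Step 1:
                  B         G
  I            6.39   0.05017
  C         0.09321   -0.0466
  E           6.483  0.003567
  solve Keq expr → x = -0.0466; check Q = 8.4860e-05
Then change container volume by factor 2 (V_new/V_old).
Step 2:
                  B         G
  I           3.242  0.001783
  C        0.001781 -8.9073e-04
  E           3.243 8.9269e-04
  solve Keq expr → x = -8.9073e-04; check Q = 8.4860e-05

Q₀ = 0.001229; Q > K (proceeds reverse)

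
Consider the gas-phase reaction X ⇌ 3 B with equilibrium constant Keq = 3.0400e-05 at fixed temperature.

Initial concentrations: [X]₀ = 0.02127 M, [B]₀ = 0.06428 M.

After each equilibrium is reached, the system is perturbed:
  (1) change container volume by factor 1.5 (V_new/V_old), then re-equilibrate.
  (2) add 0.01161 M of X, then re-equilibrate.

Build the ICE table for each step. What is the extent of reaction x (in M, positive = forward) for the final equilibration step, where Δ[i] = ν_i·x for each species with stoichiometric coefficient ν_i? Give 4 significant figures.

Q₀ = 0.01249 vs Keq = 3.0400e-05 ⇒ Q>K, reverse
Step 1:
                    X           B
  I           0.02127     0.06428
  C           0.01789    -0.05368
  E           0.03916      0.0106
  solve Keq expr → x = -0.01789; check Q = 3.0400e-05
Then change container volume by factor 1.5 (V_new/V_old).
Step 2:
                    X           B
  I           0.02611    0.007066
  C       -7.0305e-04    0.002109
  E           0.02541    0.009175
  solve Keq expr → x = 7.0305e-04; check Q = 3.0400e-05
Then add 0.01161 M of X.
Step 3:
                    X           B
  I           0.03702    0.009175
  C       -3.9637e-04    0.001189
  E           0.03662     0.01036
  solve Keq expr → x = 3.9637e-04; check Q = 3.0400e-05

x = 3.9637e-04 M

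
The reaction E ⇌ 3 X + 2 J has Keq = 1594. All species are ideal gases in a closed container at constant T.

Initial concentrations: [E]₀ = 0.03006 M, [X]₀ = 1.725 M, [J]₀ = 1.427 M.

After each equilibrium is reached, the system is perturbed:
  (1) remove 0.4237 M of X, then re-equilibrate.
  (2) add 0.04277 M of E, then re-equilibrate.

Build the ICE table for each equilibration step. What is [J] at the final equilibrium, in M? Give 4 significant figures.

Q₀ = 347.7 vs Keq = 1594 ⇒ Q<K, forward
Step 1:
                   E          X          J
  I          0.03006      1.725      1.427
  C         -0.02225    0.06674    0.04449
  E         0.007814      1.792      1.471
  solve Keq expr → x = 0.02225; check Q = 1594
Then remove 0.4237 M of X.
Step 2:
                   E          X          J
  I         0.007814      1.368      1.471
  C        -0.004198    0.01259   0.008396
  E         0.003616      1.381       1.48
  solve Keq expr → x = 0.004198; check Q = 1594
Then add 0.04277 M of E.
Step 3:
                   E          X          J
  I          0.04639      1.381       1.48
  C         -0.04118     0.1235    0.08235
  E         0.005211      1.504      1.562
  solve Keq expr → x = 0.04118; check Q = 1594

[J]_eq = 1.562 M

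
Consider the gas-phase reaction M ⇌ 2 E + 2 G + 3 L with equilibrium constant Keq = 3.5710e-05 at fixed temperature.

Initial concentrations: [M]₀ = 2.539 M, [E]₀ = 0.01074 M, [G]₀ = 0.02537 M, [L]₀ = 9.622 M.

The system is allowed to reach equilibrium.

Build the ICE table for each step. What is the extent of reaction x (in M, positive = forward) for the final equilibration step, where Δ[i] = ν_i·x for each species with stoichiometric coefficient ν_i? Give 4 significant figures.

x = 6.2140e-04 M

Q₀ = 2.6049e-05 vs Keq = 3.5710e-05 ⇒ Q<K, forward
Step 1:
                    M           E           G           L
  init          2.539     0.01074     0.02537       9.622
  Δ       -6.2140e-04    0.001243    0.001243    0.001864
  eq            2.538     0.01198     0.02661       9.624
  solve Keq expr → x = 6.2140e-04; check Q = 3.5710e-05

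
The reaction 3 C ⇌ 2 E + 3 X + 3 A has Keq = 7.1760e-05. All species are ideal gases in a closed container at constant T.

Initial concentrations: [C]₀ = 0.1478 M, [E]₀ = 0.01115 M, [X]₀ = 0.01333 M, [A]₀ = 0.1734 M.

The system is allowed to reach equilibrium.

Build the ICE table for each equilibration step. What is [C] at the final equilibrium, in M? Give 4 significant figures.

Q₀ = 4.7551e-10 vs Keq = 7.1760e-05 ⇒ Q<K, forward
Step 1:
                  C         E         X         A
  I          0.1478   0.01115   0.01333    0.1734
  C        -0.07175   0.04783   0.07175   0.07175
  E         0.07605   0.05898   0.08508    0.2451
  solve Keq expr → x = 0.02392; check Q = 7.1760e-05

[C]_eq = 0.07605 M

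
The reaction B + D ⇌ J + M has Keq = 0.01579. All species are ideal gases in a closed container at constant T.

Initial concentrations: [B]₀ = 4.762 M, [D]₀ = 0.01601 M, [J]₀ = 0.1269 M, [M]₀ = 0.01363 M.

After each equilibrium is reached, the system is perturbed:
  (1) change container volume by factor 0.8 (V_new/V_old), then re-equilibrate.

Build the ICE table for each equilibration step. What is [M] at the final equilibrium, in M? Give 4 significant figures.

Q₀ = 0.02269 vs Keq = 0.01579 ⇒ Q>K, reverse
Step 1:
                  B         D         J         M
  Initial     4.762   0.01601    0.1269   0.01363
  Change   0.002462  0.002462 -0.002462 -0.002462
  Equil       4.764   0.01847    0.1244   0.01117
  solve Keq expr → x = -0.002462; check Q = 0.01579
Then change container volume by factor 0.8 (V_new/V_old).
Step 2:
                  B         D         J         M
  Initial     5.956   0.02309    0.1555   0.01396
  Change          0         0         0         0
  Equil       5.956   0.02309    0.1555   0.01396
  solve Keq expr → x = 0; check Q = 0.01579

[M]_eq = 0.01396 M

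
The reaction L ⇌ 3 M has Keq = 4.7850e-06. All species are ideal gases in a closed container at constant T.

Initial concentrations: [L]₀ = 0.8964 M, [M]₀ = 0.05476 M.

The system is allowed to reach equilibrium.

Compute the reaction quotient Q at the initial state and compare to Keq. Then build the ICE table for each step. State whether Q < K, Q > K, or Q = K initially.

Q₀ = 1.8318e-04; Q > K (proceeds reverse)

Q₀ = 1.8318e-04 vs Keq = 4.7850e-06 ⇒ Q>K, reverse
Step 1:
                    L           M
  init         0.8964     0.05476
  Δ           0.01281    -0.03844
  eq           0.9092     0.01632
  solve Keq expr → x = -0.01281; check Q = 4.7850e-06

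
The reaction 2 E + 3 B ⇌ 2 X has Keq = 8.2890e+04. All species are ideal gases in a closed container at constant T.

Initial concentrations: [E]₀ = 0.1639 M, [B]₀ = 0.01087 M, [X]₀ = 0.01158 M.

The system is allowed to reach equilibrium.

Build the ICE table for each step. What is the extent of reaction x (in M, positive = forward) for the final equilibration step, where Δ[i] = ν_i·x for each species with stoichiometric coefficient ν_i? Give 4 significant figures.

x = 0.002004 M

Q₀ = 3887 vs Keq = 8.2890e+04 ⇒ Q<K, forward
Step 1:
                  E         B         X
  Initial    0.1639   0.01087   0.01158
  Change  -0.004008 -0.006012  0.004008
  Equil      0.1599  0.004858   0.01559
  solve Keq expr → x = 0.002004; check Q = 8.2890e+04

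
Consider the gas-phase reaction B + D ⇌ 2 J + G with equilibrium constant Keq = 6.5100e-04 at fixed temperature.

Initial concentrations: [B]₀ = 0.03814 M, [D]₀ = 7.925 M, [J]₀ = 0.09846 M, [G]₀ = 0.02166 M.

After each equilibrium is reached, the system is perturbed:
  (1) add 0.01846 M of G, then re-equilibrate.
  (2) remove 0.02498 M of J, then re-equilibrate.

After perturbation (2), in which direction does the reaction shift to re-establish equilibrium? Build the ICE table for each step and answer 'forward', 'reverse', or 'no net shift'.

Q₀ = 6.9470e-04 vs Keq = 6.5100e-04 ⇒ Q>K, reverse
Step 1:
                   B          D          J          G
  Initial    0.03814      7.925    0.09846    0.02166
  Change  5.7093e-04 5.7093e-04  -0.001142 -5.7093e-04
  Equil      0.03871      7.926    0.09732    0.02109
  solve Keq expr → x = -5.7093e-04; check Q = 6.5100e-04
Then add 0.01846 M of G.
Step 2:
                   B          D          J          G
  Initial    0.03871      7.926    0.09732    0.03955
  Change    0.006564   0.006564   -0.01313  -0.006564
  Equil      0.04528      7.932    0.08419    0.03298
  solve Keq expr → x = -0.006564; check Q = 6.5100e-04
Then remove 0.02498 M of J.
Step 3:
                   B          D          J          G
  Initial    0.04528      7.932    0.05921    0.03298
  Change   -0.006232  -0.006232    0.01246   0.006232
  Equil      0.03904      7.926    0.07167    0.03922
  solve Keq expr → x = 0.006232; check Q = 6.5100e-04

Direction: forward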